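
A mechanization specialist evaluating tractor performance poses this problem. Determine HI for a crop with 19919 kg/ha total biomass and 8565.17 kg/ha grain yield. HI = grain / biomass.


HI = grain_yield / biomass
   = 8565.17 / 19919
   = 0.43


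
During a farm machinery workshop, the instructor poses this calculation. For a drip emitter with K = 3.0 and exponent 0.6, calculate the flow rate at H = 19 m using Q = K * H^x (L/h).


Q = K * H^x
  = 3.0 * 19^0.6
  = 3.0 * 5.8513
  = 17.55 L/h


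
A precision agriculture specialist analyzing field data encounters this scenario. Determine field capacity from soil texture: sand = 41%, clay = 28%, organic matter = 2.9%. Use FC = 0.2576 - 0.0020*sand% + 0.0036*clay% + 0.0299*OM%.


FC = 0.2576 - 0.0020*41 + 0.0036*28 + 0.0299*2.9
   = 0.2576 - 0.0820 + 0.1008 + 0.0867
   = 0.3631


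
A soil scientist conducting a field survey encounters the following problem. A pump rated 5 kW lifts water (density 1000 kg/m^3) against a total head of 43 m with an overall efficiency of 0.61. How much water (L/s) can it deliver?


Q = (P * 1000 * eta) / (rho * g * H)
  = (5 * 1000 * 0.61) / (1000 * 9.81 * 43)
  = 3050 / 421830
  = 0.00723 m^3/s = 7.23 L/s


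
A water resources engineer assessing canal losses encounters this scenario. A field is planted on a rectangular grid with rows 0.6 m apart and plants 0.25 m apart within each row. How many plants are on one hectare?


D = 10000 / (row_sp * plant_sp)
  = 10000 / (0.6 * 0.25)
  = 10000 / 0.1500
  = 66666.67 plants/ha


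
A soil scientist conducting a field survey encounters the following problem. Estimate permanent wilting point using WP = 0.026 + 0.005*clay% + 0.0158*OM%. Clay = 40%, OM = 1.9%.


WP = 0.026 + 0.005*40 + 0.0158*1.9
   = 0.026 + 0.2000 + 0.0300
   = 0.2560


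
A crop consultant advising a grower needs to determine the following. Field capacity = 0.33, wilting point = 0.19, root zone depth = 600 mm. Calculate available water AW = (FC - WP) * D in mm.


AW = (FC - WP) * D
   = (0.33 - 0.19) * 600
   = 0.14 * 600
   = 84 mm


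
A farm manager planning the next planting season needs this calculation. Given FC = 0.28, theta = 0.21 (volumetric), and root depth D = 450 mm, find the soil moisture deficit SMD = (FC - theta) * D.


SMD = (FC - theta) * D
    = (0.28 - 0.21) * 450
    = 0.070 * 450
    = 31.50 mm


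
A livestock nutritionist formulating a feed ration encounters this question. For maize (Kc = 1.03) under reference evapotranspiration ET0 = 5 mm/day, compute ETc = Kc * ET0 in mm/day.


ETc = Kc * ET0
    = 1.03 * 5
    = 5.15 mm/day


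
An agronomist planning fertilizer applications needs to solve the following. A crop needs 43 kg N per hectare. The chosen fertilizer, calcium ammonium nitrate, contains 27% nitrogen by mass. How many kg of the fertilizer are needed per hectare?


Rate = N_required / (N_content / 100)
     = 43 / (27 / 100)
     = 43 / 0.27
     = 159.26 kg/ha


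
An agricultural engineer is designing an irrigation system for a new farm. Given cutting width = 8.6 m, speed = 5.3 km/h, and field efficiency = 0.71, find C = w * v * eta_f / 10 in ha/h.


C = w * v * eta_f / 10
  = 8.6 * 5.3 * 0.71 / 10
  = 32.36 / 10
  = 3.24 ha/h


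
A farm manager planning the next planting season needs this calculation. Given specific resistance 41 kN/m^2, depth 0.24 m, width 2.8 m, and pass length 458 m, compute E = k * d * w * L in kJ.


E = k * d * w * L
  = 41 * 0.24 * 2.8 * 458
  = 12618.82 kJ


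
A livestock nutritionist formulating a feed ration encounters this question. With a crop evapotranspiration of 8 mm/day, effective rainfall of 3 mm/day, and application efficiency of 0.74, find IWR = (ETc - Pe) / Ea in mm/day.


IWR = (ETc - Pe) / Ea
    = (8 - 3) / 0.74
    = 5 / 0.74
    = 6.76 mm/day


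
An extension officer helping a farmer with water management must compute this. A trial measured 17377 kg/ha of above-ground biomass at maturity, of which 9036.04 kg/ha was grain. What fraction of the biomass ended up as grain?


HI = grain_yield / biomass
   = 9036.04 / 17377
   = 0.52


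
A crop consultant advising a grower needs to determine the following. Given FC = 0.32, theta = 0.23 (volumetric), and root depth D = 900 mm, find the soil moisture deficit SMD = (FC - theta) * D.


SMD = (FC - theta) * D
    = (0.32 - 0.23) * 900
    = 0.090 * 900
    = 81 mm


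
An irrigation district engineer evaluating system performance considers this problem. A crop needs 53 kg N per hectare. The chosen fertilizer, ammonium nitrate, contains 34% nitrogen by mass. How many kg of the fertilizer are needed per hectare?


Rate = N_required / (N_content / 100)
     = 53 / (34 / 100)
     = 53 / 0.34
     = 155.88 kg/ha


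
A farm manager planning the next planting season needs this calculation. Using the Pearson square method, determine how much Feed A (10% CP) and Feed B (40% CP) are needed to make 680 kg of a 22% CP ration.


parts_A = CP_b - target = 40 - 22 = 18
parts_B = target - CP_a = 22 - 10 = 12
total_parts = 18 + 12 = 30
Feed A = 680 * 18 / 30 = 408 kg
Feed B = 680 * 12 / 30 = 272 kg

408 kg


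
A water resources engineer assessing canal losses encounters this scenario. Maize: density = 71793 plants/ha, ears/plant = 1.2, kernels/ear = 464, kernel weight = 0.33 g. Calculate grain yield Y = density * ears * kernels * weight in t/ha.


Y = density * ears * kernels * kw
  = 71793 * 1.2 * 464 * 0.33 g/ha
  = 13191532.99 g/ha
  = 13191.53 kg/ha = 13.19 t/ha


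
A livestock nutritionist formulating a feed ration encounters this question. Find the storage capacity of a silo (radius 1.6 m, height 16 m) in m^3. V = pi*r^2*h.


V = pi * r^2 * h
  = pi * 1.6^2 * 16
  = pi * 2.56 * 16
  = 128.68 m^3


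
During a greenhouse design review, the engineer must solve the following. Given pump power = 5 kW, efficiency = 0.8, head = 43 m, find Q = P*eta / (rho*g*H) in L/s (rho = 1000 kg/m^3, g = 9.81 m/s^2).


Q = (P * 1000 * eta) / (rho * g * H)
  = (5 * 1000 * 0.8) / (1000 * 9.81 * 43)
  = 4000 / 421830
  = 0.00948 m^3/s = 9.48 L/s


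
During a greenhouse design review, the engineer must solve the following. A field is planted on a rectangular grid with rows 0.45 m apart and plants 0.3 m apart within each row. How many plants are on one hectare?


D = 10000 / (row_sp * plant_sp)
  = 10000 / (0.45 * 0.3)
  = 10000 / 0.1350
  = 74074.07 plants/ha


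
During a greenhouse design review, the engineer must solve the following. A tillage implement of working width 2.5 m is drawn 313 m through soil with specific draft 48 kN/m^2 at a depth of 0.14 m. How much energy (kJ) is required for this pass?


E = k * d * w * L
  = 48 * 0.14 * 2.5 * 313
  = 5258.40 kJ


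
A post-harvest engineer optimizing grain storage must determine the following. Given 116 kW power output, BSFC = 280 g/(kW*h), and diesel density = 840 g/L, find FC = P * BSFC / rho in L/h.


FC = P * BSFC / rho_fuel
   = 116 * 280 / 840
   = 32480 / 840
   = 38.67 L/h


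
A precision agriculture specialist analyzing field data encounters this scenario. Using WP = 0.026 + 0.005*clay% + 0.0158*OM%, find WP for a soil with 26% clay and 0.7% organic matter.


WP = 0.026 + 0.005*26 + 0.0158*0.7
   = 0.026 + 0.1300 + 0.0111
   = 0.1671


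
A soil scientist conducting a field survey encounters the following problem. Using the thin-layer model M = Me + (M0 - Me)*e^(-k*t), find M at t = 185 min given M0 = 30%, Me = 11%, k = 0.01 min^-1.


M = Me + (M0 - Me) * e^(-k*t)
  = 11 + (30 - 11) * e^(-0.01*185)
  = 11 + 19 * e^(-1.850)
  = 11 + 19 * 0.15724
  = 11 + 2.9875
  = 13.99%


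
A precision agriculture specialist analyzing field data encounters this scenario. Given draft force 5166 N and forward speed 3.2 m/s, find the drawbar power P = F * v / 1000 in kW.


P = F * v / 1000
  = 5166 * 3.2 / 1000
  = 16531.20 / 1000
  = 16.53 kW


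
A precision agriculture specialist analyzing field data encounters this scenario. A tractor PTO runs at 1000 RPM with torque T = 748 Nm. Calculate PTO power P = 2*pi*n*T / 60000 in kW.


P = 2*pi*n*T / 60000
  = 2*pi * 1000 * 748 / 60000
  = 4699822.61 / 60000
  = 78.33 kW


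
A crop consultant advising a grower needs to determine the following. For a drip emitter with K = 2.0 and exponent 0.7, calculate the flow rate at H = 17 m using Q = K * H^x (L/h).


Q = K * H^x
  = 2.0 * 17^0.7
  = 2.0 * 7.2663
  = 14.53 L/h


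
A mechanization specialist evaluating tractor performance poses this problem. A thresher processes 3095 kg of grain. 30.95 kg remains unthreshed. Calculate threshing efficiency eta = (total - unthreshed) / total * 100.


eta = (total - unthreshed) / total * 100
    = (3095 - 30.95) / 3095 * 100
    = 3064.05 / 3095 * 100
    = 99%


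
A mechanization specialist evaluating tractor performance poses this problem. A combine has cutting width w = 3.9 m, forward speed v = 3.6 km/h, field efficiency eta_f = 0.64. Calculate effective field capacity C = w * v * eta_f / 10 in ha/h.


C = w * v * eta_f / 10
  = 3.9 * 3.6 * 0.64 / 10
  = 8.99 / 10
  = 0.90 ha/h


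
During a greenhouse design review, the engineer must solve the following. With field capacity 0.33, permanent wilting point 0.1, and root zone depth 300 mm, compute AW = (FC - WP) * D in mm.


AW = (FC - WP) * D
   = (0.33 - 0.1) * 300
   = 0.23 * 300
   = 69 mm


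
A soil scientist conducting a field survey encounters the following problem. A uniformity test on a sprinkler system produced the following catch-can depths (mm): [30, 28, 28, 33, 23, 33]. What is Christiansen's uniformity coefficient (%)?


xbar = 175 / 6 = 29.167
sum|xi - xbar| = 17
CU = 100 * (1 - 17 / (6 * 29.167))
   = 100 * (1 - 0.0971)
   = 90.29%


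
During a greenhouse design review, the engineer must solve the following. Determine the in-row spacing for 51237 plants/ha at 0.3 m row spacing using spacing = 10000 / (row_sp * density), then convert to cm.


spacing = 10000 / (row_sp * density)
        = 10000 / (0.3 * 51237)
        = 10000 / 15371.10
        = 0.65057 m = 65.06 cm


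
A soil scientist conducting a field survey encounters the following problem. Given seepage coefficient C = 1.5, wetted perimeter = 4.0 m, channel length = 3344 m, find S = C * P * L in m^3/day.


S = C * P * L
  = 1.5 * 4.0 * 3344
  = 20064 m^3/day


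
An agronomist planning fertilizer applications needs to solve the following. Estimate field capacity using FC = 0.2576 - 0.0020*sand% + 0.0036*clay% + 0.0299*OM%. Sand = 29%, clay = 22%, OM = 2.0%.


FC = 0.2576 - 0.0020*29 + 0.0036*22 + 0.0299*2.0
   = 0.2576 - 0.0580 + 0.0792 + 0.0598
   = 0.3386


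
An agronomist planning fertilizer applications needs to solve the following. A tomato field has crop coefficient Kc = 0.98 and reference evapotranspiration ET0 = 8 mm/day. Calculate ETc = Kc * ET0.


ETc = Kc * ET0
    = 0.98 * 8
    = 7.84 mm/day


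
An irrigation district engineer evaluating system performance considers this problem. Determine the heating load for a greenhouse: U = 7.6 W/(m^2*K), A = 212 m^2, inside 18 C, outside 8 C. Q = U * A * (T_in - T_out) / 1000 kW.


dT = 18 - (8) = 10 K
Q = U * A * dT
  = 7.6 * 212 * 10
  = 16112 W = 16.11 kW


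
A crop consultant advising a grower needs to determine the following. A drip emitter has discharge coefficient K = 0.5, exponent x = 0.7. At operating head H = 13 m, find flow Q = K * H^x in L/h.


Q = K * H^x
  = 0.5 * 13^0.7
  = 0.5 * 6.0223
  = 3.01 L/h


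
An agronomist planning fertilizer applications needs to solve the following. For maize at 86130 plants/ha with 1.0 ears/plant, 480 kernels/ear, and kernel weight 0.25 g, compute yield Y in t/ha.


Y = density * ears * kernels * kw
  = 86130 * 1.0 * 480 * 0.25 g/ha
  = 10335600 g/ha
  = 10335.60 kg/ha = 10.34 t/ha


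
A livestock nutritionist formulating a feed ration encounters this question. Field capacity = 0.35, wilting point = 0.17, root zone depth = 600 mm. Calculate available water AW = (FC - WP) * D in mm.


AW = (FC - WP) * D
   = (0.35 - 0.17) * 600
   = 0.18 * 600
   = 108 mm


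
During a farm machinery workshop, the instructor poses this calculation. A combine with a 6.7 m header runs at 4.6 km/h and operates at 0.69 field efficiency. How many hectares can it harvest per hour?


C = w * v * eta_f / 10
  = 6.7 * 4.6 * 0.69 / 10
  = 21.27 / 10
  = 2.13 ha/h


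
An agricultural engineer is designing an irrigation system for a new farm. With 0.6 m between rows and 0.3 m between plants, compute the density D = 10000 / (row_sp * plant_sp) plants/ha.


D = 10000 / (row_sp * plant_sp)
  = 10000 / (0.6 * 0.3)
  = 10000 / 0.1800
  = 55555.56 plants/ha


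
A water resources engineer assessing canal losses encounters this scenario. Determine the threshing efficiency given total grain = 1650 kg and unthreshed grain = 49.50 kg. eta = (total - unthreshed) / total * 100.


eta = (total - unthreshed) / total * 100
    = (1650 - 49.50) / 1650 * 100
    = 1600.50 / 1650 * 100
    = 97%


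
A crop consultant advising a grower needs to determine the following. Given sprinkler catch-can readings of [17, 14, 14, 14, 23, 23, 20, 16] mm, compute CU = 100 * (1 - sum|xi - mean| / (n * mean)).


xbar = 141 / 8 = 17.625
sum|xi - xbar| = 26.250
CU = 100 * (1 - 26.250 / (8 * 17.625))
   = 100 * (1 - 0.1862)
   = 81.38%


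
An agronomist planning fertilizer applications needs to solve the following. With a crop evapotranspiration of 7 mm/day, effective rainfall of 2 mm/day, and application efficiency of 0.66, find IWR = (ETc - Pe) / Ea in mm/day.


IWR = (ETc - Pe) / Ea
    = (7 - 2) / 0.66
    = 5 / 0.66
    = 7.58 mm/day


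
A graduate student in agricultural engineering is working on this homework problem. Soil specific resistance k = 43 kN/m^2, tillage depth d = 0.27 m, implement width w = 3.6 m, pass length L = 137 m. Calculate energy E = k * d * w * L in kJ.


E = k * d * w * L
  = 43 * 0.27 * 3.6 * 137
  = 5726.05 kJ


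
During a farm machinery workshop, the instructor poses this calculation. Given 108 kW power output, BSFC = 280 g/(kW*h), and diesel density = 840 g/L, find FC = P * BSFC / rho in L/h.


FC = P * BSFC / rho_fuel
   = 108 * 280 / 840
   = 30240 / 840
   = 36 L/h


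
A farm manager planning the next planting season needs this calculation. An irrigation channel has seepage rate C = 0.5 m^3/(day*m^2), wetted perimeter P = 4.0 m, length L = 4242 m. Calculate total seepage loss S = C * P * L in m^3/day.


S = C * P * L
  = 0.5 * 4.0 * 4242
  = 8484 m^3/day


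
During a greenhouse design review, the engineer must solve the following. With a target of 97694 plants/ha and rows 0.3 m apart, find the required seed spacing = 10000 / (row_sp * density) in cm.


spacing = 10000 / (row_sp * density)
        = 10000 / (0.3 * 97694)
        = 10000 / 29308.20
        = 0.34120 m = 34.12 cm


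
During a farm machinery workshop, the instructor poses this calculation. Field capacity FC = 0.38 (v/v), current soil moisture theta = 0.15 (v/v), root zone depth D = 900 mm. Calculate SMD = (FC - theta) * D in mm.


SMD = (FC - theta) * D
    = (0.38 - 0.15) * 900
    = 0.230 * 900
    = 207 mm


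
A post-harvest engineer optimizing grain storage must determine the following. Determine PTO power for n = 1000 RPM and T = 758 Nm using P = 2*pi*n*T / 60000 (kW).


P = 2*pi*n*T / 60000
  = 2*pi * 1000 * 758 / 60000
  = 4762654.46 / 60000
  = 79.38 kW


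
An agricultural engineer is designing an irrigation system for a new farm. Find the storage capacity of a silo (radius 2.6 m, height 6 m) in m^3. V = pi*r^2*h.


V = pi * r^2 * h
  = pi * 2.6^2 * 6
  = pi * 6.76 * 6
  = 127.42 m^3


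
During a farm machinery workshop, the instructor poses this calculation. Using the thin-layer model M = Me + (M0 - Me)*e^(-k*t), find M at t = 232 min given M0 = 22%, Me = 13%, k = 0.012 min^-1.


M = Me + (M0 - Me) * e^(-k*t)
  = 13 + (22 - 13) * e^(-0.012*232)
  = 13 + 9 * e^(-2.784)
  = 13 + 9 * 0.06179
  = 13 + 0.5561
  = 13.56%


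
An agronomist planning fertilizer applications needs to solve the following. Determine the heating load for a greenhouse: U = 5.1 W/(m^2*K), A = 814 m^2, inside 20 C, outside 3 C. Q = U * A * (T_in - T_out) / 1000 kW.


dT = 20 - (3) = 17 K
Q = U * A * dT
  = 5.1 * 814 * 17
  = 70573.80 W = 70.57 kW


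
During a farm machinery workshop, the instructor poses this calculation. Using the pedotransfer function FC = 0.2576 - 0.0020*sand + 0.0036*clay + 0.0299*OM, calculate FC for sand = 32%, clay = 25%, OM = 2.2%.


FC = 0.2576 - 0.0020*32 + 0.0036*25 + 0.0299*2.2
   = 0.2576 - 0.0640 + 0.0900 + 0.0658
   = 0.3494


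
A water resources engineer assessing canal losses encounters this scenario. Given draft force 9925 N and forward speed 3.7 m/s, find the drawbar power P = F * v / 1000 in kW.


P = F * v / 1000
  = 9925 * 3.7 / 1000
  = 36722.50 / 1000
  = 36.72 kW


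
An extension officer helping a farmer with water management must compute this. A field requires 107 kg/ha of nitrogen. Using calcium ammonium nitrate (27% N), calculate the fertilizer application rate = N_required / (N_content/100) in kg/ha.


Rate = N_required / (N_content / 100)
     = 107 / (27 / 100)
     = 107 / 0.27
     = 396.30 kg/ha


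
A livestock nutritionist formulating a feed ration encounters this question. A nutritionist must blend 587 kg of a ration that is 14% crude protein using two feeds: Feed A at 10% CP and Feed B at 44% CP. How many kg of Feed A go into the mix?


parts_A = CP_b - target = 44 - 14 = 30
parts_B = target - CP_a = 14 - 10 = 4
total_parts = 30 + 4 = 34
Feed A = 587 * 30 / 34 = 517.94 kg
Feed B = 587 * 4 / 34 = 69.06 kg

517.94 kg


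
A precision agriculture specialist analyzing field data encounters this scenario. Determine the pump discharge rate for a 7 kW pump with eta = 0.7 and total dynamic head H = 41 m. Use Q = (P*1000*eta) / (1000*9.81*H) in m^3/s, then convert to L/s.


Q = (P * 1000 * eta) / (rho * g * H)
  = (7 * 1000 * 0.7) / (1000 * 9.81 * 41)
  = 4900 / 402210
  = 0.01218 m^3/s = 12.18 L/s


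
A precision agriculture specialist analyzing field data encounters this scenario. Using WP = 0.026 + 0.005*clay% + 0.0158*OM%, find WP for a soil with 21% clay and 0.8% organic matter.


WP = 0.026 + 0.005*21 + 0.0158*0.8
   = 0.026 + 0.1050 + 0.0126
   = 0.1436


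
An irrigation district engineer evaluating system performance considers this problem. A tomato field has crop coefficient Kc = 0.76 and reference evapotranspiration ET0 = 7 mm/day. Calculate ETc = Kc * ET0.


ETc = Kc * ET0
    = 0.76 * 7
    = 5.32 mm/day


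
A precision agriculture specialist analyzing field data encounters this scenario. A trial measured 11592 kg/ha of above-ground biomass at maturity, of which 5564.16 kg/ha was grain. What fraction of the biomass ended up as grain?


HI = grain_yield / biomass
   = 5564.16 / 11592
   = 0.48


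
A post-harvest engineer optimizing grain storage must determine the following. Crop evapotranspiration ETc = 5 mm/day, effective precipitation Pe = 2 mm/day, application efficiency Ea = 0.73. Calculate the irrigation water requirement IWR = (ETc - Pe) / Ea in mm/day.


IWR = (ETc - Pe) / Ea
    = (5 - 2) / 0.73
    = 3 / 0.73
    = 4.11 mm/day


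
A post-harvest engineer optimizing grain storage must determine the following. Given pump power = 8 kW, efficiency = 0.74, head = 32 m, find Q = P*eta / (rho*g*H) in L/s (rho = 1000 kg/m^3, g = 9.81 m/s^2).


Q = (P * 1000 * eta) / (rho * g * H)
  = (8 * 1000 * 0.74) / (1000 * 9.81 * 32)
  = 5920 / 313920
  = 0.01886 m^3/s = 18.86 L/s


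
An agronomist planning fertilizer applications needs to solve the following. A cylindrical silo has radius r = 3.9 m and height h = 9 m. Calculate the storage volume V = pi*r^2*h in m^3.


V = pi * r^2 * h
  = pi * 3.9^2 * 9
  = pi * 15.21 * 9
  = 430.05 m^3


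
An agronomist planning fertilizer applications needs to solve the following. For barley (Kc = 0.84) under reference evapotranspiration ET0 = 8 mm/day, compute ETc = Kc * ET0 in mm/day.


ETc = Kc * ET0
    = 0.84 * 8
    = 6.72 mm/day


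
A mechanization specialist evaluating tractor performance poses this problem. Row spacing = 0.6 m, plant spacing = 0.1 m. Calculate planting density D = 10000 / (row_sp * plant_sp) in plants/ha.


D = 10000 / (row_sp * plant_sp)
  = 10000 / (0.6 * 0.1)
  = 10000 / 0.0600
  = 166666.67 plants/ha


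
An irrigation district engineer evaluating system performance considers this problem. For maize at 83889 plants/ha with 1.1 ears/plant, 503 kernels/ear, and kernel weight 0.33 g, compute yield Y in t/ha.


Y = density * ears * kernels * kw
  = 83889 * 1.1 * 503 * 0.33 g/ha
  = 15317208.62 g/ha
  = 15317.21 kg/ha = 15.32 t/ha


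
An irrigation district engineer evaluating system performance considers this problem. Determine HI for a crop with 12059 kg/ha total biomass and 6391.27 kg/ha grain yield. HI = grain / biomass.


HI = grain_yield / biomass
   = 6391.27 / 12059
   = 0.53


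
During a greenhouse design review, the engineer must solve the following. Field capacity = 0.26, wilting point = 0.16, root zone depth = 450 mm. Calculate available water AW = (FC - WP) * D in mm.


AW = (FC - WP) * D
   = (0.26 - 0.16) * 450
   = 0.10 * 450
   = 45 mm


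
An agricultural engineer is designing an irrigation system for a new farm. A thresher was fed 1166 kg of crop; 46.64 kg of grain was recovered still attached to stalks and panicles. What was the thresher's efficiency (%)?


eta = (total - unthreshed) / total * 100
    = (1166 - 46.64) / 1166 * 100
    = 1119.36 / 1166 * 100
    = 96%


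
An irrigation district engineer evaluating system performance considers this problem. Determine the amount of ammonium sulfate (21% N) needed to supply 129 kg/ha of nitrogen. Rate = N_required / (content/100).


Rate = N_required / (N_content / 100)
     = 129 / (21 / 100)
     = 129 / 0.21
     = 614.29 kg/ha


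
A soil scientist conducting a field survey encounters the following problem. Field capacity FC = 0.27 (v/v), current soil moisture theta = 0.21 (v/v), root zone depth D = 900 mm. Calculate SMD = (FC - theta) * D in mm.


SMD = (FC - theta) * D
    = (0.27 - 0.21) * 900
    = 0.060 * 900
    = 54 mm


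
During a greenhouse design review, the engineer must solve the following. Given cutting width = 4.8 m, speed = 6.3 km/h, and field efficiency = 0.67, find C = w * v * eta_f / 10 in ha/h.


C = w * v * eta_f / 10
  = 4.8 * 6.3 * 0.67 / 10
  = 20.26 / 10
  = 2.03 ha/h


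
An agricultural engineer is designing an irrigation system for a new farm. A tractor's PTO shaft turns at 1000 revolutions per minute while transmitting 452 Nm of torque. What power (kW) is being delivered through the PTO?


P = 2*pi*n*T / 60000
  = 2*pi * 1000 * 452 / 60000
  = 2839999.76 / 60000
  = 47.33 kW


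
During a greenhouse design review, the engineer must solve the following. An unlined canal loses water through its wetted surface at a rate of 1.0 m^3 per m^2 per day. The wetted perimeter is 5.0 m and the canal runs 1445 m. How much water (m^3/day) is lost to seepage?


S = C * P * L
  = 1.0 * 5.0 * 1445
  = 7225 m^3/day


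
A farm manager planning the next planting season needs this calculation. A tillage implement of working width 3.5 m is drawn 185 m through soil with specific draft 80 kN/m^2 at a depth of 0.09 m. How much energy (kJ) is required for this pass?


E = k * d * w * L
  = 80 * 0.09 * 3.5 * 185
  = 4662 kJ


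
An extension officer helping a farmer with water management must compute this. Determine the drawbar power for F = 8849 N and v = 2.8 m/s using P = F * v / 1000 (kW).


P = F * v / 1000
  = 8849 * 2.8 / 1000
  = 24777.20 / 1000
  = 24.78 kW


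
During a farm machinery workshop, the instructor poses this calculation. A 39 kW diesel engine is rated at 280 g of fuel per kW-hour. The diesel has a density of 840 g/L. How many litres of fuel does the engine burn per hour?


FC = P * BSFC / rho_fuel
   = 39 * 280 / 840
   = 10920 / 840
   = 13 L/h


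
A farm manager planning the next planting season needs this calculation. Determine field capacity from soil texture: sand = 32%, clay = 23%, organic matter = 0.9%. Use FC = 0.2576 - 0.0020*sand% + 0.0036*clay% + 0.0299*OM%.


FC = 0.2576 - 0.0020*32 + 0.0036*23 + 0.0299*0.9
   = 0.2576 - 0.0640 + 0.0828 + 0.0269
   = 0.3033


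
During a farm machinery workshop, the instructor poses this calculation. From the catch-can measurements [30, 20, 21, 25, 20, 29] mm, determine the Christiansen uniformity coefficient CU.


xbar = 145 / 6 = 24.167
sum|xi - xbar| = 23
CU = 100 * (1 - 23 / (6 * 24.167))
   = 100 * (1 - 0.1586)
   = 84.14%


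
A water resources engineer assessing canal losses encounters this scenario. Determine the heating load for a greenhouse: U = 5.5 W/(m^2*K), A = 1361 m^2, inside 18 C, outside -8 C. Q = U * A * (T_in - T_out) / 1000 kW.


dT = 18 - (-8) = 26 K
Q = U * A * dT
  = 5.5 * 1361 * 26
  = 194623 W = 194.62 kW


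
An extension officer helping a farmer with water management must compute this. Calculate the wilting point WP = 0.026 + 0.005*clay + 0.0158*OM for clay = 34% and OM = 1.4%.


WP = 0.026 + 0.005*34 + 0.0158*1.4
   = 0.026 + 0.1700 + 0.0221
   = 0.2181


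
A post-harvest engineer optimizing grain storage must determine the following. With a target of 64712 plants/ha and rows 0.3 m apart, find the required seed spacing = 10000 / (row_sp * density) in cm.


spacing = 10000 / (row_sp * density)
        = 10000 / (0.3 * 64712)
        = 10000 / 19413.60
        = 0.51510 m = 51.51 cm


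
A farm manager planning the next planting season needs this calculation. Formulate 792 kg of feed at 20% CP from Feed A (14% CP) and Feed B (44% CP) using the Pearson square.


parts_A = CP_b - target = 44 - 20 = 24
parts_B = target - CP_a = 20 - 14 = 6
total_parts = 24 + 6 = 30
Feed A = 792 * 24 / 30 = 633.60 kg
Feed B = 792 * 6 / 30 = 158.40 kg

633.60 kg


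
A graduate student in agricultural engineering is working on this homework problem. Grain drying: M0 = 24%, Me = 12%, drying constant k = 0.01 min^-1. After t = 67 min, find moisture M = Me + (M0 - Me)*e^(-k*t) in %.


M = Me + (M0 - Me) * e^(-k*t)
  = 12 + (24 - 12) * e^(-0.01*67)
  = 12 + 12 * e^(-0.670)
  = 12 + 12 * 0.51171
  = 12 + 6.1405
  = 18.14%


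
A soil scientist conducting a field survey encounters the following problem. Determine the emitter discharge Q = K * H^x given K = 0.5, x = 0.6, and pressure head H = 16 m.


Q = K * H^x
  = 0.5 * 16^0.6
  = 0.5 * 5.2780
  = 2.64 L/h


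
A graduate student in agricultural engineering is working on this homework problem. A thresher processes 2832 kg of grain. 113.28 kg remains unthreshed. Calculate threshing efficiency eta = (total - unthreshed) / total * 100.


eta = (total - unthreshed) / total * 100
    = (2832 - 113.28) / 2832 * 100
    = 2718.72 / 2832 * 100
    = 96%


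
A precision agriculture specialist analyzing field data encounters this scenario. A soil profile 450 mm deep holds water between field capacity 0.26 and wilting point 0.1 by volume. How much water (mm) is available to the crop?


AW = (FC - WP) * D
   = (0.26 - 0.1) * 450
   = 0.16 * 450
   = 72 mm


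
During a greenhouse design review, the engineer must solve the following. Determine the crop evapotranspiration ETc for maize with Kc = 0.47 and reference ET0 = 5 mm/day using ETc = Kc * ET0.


ETc = Kc * ET0
    = 0.47 * 5
    = 2.35 mm/day


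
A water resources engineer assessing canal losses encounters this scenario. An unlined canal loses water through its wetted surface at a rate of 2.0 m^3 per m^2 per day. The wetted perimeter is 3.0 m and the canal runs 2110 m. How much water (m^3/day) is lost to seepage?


S = C * P * L
  = 2.0 * 3.0 * 2110
  = 12660 m^3/day


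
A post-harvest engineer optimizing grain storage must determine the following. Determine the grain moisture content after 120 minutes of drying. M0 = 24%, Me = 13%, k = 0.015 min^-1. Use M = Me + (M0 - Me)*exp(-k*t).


M = Me + (M0 - Me) * e^(-k*t)
  = 13 + (24 - 13) * e^(-0.015*120)
  = 13 + 11 * e^(-1.800)
  = 13 + 11 * 0.16530
  = 13 + 1.8183
  = 14.82%


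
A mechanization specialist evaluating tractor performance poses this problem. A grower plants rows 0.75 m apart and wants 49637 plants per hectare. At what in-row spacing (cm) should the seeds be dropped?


spacing = 10000 / (row_sp * density)
        = 10000 / (0.75 * 49637)
        = 10000 / 37227.75
        = 0.26862 m = 26.86 cm


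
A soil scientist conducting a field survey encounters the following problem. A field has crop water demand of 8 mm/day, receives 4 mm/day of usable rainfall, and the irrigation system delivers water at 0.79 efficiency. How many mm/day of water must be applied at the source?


IWR = (ETc - Pe) / Ea
    = (8 - 4) / 0.79
    = 4 / 0.79
    = 5.06 mm/day


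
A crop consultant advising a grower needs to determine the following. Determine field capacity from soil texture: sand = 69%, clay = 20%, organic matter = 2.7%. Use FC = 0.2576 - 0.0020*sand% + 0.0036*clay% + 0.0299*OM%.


FC = 0.2576 - 0.0020*69 + 0.0036*20 + 0.0299*2.7
   = 0.2576 - 0.1380 + 0.0720 + 0.0807
   = 0.2723


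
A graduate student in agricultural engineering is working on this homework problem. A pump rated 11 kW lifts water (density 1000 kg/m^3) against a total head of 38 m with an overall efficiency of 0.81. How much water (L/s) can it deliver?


Q = (P * 1000 * eta) / (rho * g * H)
  = (11 * 1000 * 0.81) / (1000 * 9.81 * 38)
  = 8910 / 372780
  = 0.02390 m^3/s = 23.90 L/s


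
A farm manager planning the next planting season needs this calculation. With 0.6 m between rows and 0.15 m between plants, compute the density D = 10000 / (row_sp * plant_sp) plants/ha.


D = 10000 / (row_sp * plant_sp)
  = 10000 / (0.6 * 0.15)
  = 10000 / 0.0900
  = 111111.11 plants/ha


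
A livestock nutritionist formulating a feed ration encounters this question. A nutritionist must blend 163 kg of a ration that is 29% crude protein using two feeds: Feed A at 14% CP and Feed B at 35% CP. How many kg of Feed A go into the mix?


parts_A = CP_b - target = 35 - 29 = 6
parts_B = target - CP_a = 29 - 14 = 15
total_parts = 6 + 15 = 21
Feed A = 163 * 6 / 21 = 46.57 kg
Feed B = 163 * 15 / 21 = 116.43 kg

46.57 kg


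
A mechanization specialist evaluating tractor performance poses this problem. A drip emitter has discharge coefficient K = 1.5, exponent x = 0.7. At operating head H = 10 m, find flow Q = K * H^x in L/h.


Q = K * H^x
  = 1.5 * 10^0.7
  = 1.5 * 5.0119
  = 7.52 L/h


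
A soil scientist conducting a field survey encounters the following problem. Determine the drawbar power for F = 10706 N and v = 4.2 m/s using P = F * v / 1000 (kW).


P = F * v / 1000
  = 10706 * 4.2 / 1000
  = 44965.20 / 1000
  = 44.97 kW


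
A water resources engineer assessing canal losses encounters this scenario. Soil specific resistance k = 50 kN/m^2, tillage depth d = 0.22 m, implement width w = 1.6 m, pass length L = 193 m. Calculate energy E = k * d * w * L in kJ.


E = k * d * w * L
  = 50 * 0.22 * 1.6 * 193
  = 3396.80 kJ


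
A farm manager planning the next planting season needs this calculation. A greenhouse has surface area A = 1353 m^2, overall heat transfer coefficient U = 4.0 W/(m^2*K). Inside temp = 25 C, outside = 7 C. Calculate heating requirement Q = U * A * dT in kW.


dT = 25 - (7) = 18 K
Q = U * A * dT
  = 4.0 * 1353 * 18
  = 97416 W = 97.42 kW


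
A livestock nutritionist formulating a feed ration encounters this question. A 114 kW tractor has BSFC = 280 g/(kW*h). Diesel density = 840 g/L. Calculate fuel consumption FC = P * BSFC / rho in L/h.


FC = P * BSFC / rho_fuel
   = 114 * 280 / 840
   = 31920 / 840
   = 38 L/h


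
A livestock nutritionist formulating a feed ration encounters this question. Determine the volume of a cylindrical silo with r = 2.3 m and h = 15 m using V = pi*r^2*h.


V = pi * r^2 * h
  = pi * 2.3^2 * 15
  = pi * 5.29 * 15
  = 249.29 m^3


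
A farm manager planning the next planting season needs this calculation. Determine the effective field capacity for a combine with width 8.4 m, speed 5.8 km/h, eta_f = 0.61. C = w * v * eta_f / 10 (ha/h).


C = w * v * eta_f / 10
  = 8.4 * 5.8 * 0.61 / 10
  = 29.72 / 10
  = 2.97 ha/h


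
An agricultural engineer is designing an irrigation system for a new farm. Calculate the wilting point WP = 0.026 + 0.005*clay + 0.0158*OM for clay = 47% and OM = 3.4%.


WP = 0.026 + 0.005*47 + 0.0158*3.4
   = 0.026 + 0.2350 + 0.0537
   = 0.3147


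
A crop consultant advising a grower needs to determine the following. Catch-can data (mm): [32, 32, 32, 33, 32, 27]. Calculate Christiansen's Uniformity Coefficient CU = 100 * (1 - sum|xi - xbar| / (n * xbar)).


xbar = 188 / 6 = 31.333
sum|xi - xbar| = 8.667
CU = 100 * (1 - 8.667 / (6 * 31.333))
   = 100 * (1 - 0.0461)
   = 95.39%


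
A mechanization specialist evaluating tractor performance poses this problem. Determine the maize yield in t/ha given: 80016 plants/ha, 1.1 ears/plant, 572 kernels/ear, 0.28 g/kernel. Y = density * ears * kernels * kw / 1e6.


Y = density * ears * kernels * kw
  = 80016 * 1.1 * 572 * 0.28 g/ha
  = 14096898.82 g/ha
  = 14096.90 kg/ha = 14.10 t/ha


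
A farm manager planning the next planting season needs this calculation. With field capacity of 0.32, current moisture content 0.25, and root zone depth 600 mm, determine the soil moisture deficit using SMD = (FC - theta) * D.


SMD = (FC - theta) * D
    = (0.32 - 0.25) * 600
    = 0.070 * 600
    = 42 mm


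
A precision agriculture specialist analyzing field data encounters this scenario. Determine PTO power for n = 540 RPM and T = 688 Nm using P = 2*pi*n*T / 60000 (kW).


P = 2*pi*n*T / 60000
  = 2*pi * 540 * 688 / 60000
  = 2334329.01 / 60000
  = 38.91 kW


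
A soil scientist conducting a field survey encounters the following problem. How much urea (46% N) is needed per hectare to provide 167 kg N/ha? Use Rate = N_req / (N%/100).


Rate = N_required / (N_content / 100)
     = 167 / (46 / 100)
     = 167 / 0.46
     = 363.04 kg/ha


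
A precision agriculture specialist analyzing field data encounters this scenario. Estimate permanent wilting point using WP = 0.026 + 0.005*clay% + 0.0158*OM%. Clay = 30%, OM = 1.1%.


WP = 0.026 + 0.005*30 + 0.0158*1.1
   = 0.026 + 0.1500 + 0.0174
   = 0.1934


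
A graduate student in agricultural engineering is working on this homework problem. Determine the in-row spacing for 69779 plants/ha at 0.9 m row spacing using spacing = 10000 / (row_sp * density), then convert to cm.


spacing = 10000 / (row_sp * density)
        = 10000 / (0.9 * 69779)
        = 10000 / 62801.10
        = 0.15923 m = 15.92 cm


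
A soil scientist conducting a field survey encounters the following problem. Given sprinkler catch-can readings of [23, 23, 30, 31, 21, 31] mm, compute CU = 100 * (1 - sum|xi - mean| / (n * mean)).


xbar = 159 / 6 = 26.500
sum|xi - xbar| = 25
CU = 100 * (1 - 25 / (6 * 26.500))
   = 100 * (1 - 0.1572)
   = 84.28%


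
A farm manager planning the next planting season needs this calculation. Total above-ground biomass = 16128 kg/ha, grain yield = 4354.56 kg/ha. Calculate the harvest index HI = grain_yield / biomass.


HI = grain_yield / biomass
   = 4354.56 / 16128
   = 0.27


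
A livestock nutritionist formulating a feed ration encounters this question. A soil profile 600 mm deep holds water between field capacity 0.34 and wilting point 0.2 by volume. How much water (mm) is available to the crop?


AW = (FC - WP) * D
   = (0.34 - 0.2) * 600
   = 0.14 * 600
   = 84 mm


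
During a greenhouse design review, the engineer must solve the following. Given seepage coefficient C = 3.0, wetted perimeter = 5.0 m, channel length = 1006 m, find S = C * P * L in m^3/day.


S = C * P * L
  = 3.0 * 5.0 * 1006
  = 15090 m^3/day


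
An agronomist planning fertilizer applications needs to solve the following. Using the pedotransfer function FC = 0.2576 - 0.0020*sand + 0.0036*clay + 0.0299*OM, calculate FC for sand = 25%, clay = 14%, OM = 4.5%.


FC = 0.2576 - 0.0020*25 + 0.0036*14 + 0.0299*4.5
   = 0.2576 - 0.0500 + 0.0504 + 0.1346
   = 0.3926


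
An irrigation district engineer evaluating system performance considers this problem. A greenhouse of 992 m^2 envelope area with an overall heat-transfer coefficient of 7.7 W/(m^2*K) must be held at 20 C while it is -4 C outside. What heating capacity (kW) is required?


dT = 20 - (-4) = 24 K
Q = U * A * dT
  = 7.7 * 992 * 24
  = 183321.60 W = 183.32 kW


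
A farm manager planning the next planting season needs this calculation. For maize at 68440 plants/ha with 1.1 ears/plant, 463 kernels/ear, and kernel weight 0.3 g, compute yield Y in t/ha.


Y = density * ears * kernels * kw
  = 68440 * 1.1 * 463 * 0.3 g/ha
  = 10456947.60 g/ha
  = 10456.95 kg/ha = 10.46 t/ha


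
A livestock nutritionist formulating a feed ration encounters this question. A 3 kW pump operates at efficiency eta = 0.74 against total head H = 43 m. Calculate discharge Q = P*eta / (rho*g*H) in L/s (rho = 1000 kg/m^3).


Q = (P * 1000 * eta) / (rho * g * H)
  = (3 * 1000 * 0.74) / (1000 * 9.81 * 43)
  = 2220 / 421830
  = 0.00526 m^3/s = 5.26 L/s


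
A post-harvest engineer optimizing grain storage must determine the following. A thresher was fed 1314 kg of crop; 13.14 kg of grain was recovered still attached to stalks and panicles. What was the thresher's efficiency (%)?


eta = (total - unthreshed) / total * 100
    = (1314 - 13.14) / 1314 * 100
    = 1300.86 / 1314 * 100
    = 99%


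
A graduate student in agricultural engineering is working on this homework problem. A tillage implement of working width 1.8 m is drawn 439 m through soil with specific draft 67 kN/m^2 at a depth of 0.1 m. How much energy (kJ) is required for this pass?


E = k * d * w * L
  = 67 * 0.1 * 1.8 * 439
  = 5294.34 kJ


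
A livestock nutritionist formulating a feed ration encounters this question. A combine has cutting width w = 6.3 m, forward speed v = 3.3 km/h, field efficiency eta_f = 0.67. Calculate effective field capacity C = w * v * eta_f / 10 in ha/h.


C = w * v * eta_f / 10
  = 6.3 * 3.3 * 0.67 / 10
  = 13.93 / 10
  = 1.39 ha/h


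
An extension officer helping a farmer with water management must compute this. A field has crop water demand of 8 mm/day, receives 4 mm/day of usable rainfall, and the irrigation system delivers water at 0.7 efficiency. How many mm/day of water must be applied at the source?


IWR = (ETc - Pe) / Ea
    = (8 - 4) / 0.7
    = 4 / 0.7
    = 5.71 mm/day


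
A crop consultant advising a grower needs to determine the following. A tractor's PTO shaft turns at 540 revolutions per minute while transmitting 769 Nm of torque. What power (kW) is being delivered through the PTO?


P = 2*pi*n*T / 60000
  = 2*pi * 540 * 769 / 60000
  = 2609155.53 / 60000
  = 43.49 kW


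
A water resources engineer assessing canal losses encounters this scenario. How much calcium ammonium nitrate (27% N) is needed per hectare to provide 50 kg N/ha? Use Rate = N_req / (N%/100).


Rate = N_required / (N_content / 100)
     = 50 / (27 / 100)
     = 50 / 0.27
     = 185.19 kg/ha


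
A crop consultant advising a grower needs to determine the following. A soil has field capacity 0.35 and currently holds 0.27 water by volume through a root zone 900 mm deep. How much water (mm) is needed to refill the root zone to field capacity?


SMD = (FC - theta) * D
    = (0.35 - 0.27) * 900
    = 0.080 * 900
    = 72 mm


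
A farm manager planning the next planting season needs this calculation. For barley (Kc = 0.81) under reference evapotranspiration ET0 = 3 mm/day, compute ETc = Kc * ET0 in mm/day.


ETc = Kc * ET0
    = 0.81 * 3
    = 2.43 mm/day
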